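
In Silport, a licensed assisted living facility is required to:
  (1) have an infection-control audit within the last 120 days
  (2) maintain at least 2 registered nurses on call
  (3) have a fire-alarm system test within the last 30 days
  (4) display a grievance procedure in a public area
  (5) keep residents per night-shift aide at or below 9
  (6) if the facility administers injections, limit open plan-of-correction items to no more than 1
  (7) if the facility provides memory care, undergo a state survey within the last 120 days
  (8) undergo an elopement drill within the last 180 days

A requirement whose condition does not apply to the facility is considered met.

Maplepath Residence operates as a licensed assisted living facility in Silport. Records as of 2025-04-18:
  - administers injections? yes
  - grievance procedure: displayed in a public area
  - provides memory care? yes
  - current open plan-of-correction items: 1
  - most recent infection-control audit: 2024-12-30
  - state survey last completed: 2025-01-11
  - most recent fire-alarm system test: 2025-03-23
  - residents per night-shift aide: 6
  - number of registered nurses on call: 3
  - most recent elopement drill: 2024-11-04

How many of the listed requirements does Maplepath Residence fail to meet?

1. infection-control audit 109 days ago vs limit 120 → met
2. registered nurses on call 3 ≥ 2 → met
3. fire-alarm system test 26 days ago vs limit 30 → met
4. grievance procedure present → met
5. residents per night-shift aide 6 ≤ 9 → met
6. condition 'administers injections' holds; open plan-of-correction items 1 ≤ 1 → met
7. condition 'provides memory care' holds; state survey 97 days ago vs limit 120 → met
8. elopement drill 165 days ago vs limit 180 → met
Not met: 0 of 8

0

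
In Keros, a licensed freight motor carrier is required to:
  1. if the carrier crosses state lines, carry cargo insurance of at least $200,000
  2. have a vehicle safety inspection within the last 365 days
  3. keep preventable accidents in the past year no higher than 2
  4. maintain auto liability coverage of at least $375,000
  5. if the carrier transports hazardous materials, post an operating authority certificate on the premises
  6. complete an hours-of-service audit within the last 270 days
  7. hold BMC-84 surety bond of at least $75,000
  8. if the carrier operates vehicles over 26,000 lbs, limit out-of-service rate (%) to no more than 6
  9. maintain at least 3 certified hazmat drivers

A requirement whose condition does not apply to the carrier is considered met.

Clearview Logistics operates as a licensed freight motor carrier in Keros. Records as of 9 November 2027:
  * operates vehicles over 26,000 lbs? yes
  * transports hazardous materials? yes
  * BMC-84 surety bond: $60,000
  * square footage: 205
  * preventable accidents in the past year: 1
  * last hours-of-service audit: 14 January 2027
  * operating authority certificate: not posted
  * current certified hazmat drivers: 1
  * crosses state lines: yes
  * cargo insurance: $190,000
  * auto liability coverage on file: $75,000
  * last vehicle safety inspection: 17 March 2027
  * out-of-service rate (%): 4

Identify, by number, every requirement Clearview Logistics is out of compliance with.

1. condition 'crosses state lines' holds; cargo insurance $190,000 < $200,000 → not met
2. vehicle safety inspection 237 days ago vs limit 365 → met
3. preventable accidents in the past year 1 ≤ 2 → met
4. auto liability coverage $75,000 < $375,000 → not met
5. condition 'transports hazardous materials' holds; operating authority certificate absent → not met
6. hours-of-service audit 299 days ago vs limit 270 → not met
7. BMC-84 surety bond $60,000 < $75,000 → not met
8. condition 'operates vehicles over 26,000 lbs' holds; out-of-service rate (%) 4 ≤ 6 → met
9. certified hazmat drivers 1 < 3 → not met
Not met: 1, 4, 5, 6, 7, 9

1, 4, 5, 6, 7, 9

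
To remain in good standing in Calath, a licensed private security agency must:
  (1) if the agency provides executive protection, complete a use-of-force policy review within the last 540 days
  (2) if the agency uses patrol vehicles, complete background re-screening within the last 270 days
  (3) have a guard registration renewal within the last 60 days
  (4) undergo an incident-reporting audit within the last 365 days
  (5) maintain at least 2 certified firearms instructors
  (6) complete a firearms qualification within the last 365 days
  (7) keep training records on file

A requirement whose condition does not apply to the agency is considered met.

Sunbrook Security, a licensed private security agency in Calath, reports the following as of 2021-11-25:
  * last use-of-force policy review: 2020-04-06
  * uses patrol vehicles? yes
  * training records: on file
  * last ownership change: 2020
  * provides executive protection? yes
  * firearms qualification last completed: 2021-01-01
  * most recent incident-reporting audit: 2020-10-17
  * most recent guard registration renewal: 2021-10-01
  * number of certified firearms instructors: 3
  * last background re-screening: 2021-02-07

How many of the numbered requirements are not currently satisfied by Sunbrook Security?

3

1. condition 'provides executive protection' holds; use-of-force policy review 598 days ago vs limit 540 → not met
2. condition 'uses patrol vehicles' holds; background re-screening 291 days ago vs limit 270 → not met
3. guard registration renewal 55 days ago vs limit 60 → met
4. incident-reporting audit 404 days ago vs limit 365 → not met
5. certified firearms instructors 3 ≥ 2 → met
6. firearms qualification 328 days ago vs limit 365 → met
7. training records present → met
Not met: 3 of 7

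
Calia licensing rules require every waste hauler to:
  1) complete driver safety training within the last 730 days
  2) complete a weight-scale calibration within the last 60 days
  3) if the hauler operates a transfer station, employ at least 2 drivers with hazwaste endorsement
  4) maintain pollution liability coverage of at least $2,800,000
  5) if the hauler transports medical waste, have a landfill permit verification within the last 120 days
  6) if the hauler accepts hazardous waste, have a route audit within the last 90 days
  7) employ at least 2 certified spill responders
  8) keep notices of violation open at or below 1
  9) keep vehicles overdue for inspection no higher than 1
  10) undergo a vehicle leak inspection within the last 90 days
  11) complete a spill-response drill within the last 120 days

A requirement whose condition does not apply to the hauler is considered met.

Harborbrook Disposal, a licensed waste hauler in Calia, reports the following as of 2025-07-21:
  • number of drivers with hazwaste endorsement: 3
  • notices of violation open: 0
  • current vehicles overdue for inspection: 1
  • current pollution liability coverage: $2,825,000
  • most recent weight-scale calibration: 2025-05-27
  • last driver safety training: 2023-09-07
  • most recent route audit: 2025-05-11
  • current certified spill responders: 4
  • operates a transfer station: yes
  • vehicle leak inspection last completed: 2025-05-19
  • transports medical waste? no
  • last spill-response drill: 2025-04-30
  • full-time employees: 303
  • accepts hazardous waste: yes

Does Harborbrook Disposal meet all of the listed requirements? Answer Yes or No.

Yes

1. driver safety training 683 days ago vs limit 730 → met
2. weight-scale calibration 55 days ago vs limit 60 → met
3. condition 'operates a transfer station' holds; drivers with hazwaste endorsement 3 ≥ 2 → met
4. pollution liability coverage $2,825,000 ≥ $2,800,000 → met
5. condition 'transports medical waste' does not hold → requirement n/a → met
6. condition 'accepts hazardous waste' holds; route audit 71 days ago vs limit 90 → met
7. certified spill responders 4 ≥ 2 → met
8. notices of violation open 0 ≤ 1 → met
9. vehicles overdue for inspection 1 ≤ 1 → met
10. vehicle leak inspection 63 days ago vs limit 90 → met
11. spill-response drill 82 days ago vs limit 120 → met
All met.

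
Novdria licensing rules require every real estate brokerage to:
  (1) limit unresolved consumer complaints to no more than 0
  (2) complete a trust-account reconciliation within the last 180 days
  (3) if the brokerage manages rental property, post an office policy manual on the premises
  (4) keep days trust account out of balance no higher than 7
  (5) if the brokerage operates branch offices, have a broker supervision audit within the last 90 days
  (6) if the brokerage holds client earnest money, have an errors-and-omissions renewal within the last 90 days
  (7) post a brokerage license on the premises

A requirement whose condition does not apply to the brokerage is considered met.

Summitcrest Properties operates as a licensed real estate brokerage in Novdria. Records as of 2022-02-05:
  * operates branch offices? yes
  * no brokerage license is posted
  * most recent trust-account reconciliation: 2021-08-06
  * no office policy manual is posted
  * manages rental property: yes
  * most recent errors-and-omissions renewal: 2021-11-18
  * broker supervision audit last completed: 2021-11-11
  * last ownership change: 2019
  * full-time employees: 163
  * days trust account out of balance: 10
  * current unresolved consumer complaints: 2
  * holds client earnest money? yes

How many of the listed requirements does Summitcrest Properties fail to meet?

5

1. unresolved consumer complaints 2 > 0 → not met
2. trust-account reconciliation 183 days ago vs limit 180 → not met
3. condition 'manages rental property' holds; office policy manual absent → not met
4. days trust account out of balance 10 > 7 → not met
5. condition 'operates branch offices' holds; broker supervision audit 86 days ago vs limit 90 → met
6. condition 'holds client earnest money' holds; errors-and-omissions renewal 79 days ago vs limit 90 → met
7. brokerage license absent → not met
Not met: 5 of 7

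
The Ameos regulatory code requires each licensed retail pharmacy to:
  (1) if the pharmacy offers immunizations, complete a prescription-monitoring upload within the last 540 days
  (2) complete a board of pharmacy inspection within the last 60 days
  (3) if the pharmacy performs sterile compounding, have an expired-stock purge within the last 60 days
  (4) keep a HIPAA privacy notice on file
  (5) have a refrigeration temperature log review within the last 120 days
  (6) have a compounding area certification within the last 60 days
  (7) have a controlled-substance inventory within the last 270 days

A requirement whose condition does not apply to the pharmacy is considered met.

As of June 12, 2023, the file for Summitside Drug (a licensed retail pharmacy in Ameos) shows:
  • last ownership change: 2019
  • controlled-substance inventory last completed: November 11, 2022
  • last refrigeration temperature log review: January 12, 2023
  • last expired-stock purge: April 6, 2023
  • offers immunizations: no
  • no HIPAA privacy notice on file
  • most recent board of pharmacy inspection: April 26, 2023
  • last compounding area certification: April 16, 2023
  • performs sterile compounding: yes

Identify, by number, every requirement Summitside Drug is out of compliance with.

1. condition 'offers immunizations' does not hold → requirement n/a → met
2. board of pharmacy inspection 47 days ago vs limit 60 → met
3. condition 'performs sterile compounding' holds; expired-stock purge 67 days ago vs limit 60 → not met
4. HIPAA privacy notice absent → not met
5. refrigeration temperature log review 151 days ago vs limit 120 → not met
6. compounding area certification 57 days ago vs limit 60 → met
7. controlled-substance inventory 213 days ago vs limit 270 → met
Not met: 3, 4, 5

3, 4, 5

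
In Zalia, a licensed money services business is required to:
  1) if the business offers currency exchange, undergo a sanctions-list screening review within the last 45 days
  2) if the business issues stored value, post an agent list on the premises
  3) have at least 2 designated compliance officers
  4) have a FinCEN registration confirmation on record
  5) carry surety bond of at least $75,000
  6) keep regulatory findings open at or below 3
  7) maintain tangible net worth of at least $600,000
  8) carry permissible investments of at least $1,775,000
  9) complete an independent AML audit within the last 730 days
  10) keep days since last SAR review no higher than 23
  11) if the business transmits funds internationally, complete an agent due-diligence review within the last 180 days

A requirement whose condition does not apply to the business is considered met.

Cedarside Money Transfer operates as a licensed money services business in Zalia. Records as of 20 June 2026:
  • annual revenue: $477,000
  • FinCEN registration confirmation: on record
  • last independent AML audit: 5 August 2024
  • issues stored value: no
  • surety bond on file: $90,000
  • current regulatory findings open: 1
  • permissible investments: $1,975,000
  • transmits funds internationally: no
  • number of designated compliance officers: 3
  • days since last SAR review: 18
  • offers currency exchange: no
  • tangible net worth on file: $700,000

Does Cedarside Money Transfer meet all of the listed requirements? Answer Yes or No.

1. condition 'offers currency exchange' does not hold → requirement n/a → met
2. condition 'issues stored value' does not hold → requirement n/a → met
3. designated compliance officers 3 ≥ 2 → met
4. FinCEN registration confirmation present → met
5. surety bond $90,000 ≥ $75,000 → met
6. regulatory findings open 1 ≤ 3 → met
7. tangible net worth $700,000 ≥ $600,000 → met
8. permissible investments $1,975,000 ≥ $1,775,000 → met
9. independent AML audit 684 days ago vs limit 730 → met
10. days since last SAR review 18 ≤ 23 → met
11. condition 'transmits funds internationally' does not hold → requirement n/a → met
All met.

Yes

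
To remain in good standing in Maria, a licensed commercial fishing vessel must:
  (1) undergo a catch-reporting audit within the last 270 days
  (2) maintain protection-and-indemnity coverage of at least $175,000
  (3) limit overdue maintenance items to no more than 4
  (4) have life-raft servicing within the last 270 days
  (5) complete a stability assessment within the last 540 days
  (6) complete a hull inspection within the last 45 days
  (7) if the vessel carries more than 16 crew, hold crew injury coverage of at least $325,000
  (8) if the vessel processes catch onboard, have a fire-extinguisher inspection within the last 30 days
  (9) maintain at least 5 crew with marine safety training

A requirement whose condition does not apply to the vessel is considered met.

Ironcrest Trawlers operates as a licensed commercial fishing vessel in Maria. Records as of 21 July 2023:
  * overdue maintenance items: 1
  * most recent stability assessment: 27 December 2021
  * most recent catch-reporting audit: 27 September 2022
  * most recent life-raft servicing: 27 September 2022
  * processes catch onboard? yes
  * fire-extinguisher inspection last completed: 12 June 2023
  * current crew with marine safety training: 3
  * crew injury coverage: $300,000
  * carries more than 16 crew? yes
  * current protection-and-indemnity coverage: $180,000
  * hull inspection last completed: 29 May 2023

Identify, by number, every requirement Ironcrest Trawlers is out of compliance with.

1, 4, 5, 6, 7, 8, 9

1. catch-reporting audit 297 days ago vs limit 270 → not met
2. protection-and-indemnity coverage $180,000 ≥ $175,000 → met
3. overdue maintenance items 1 ≤ 4 → met
4. life-raft servicing 297 days ago vs limit 270 → not met
5. stability assessment 571 days ago vs limit 540 → not met
6. hull inspection 53 days ago vs limit 45 → not met
7. condition 'carries more than 16 crew' holds; crew injury coverage $300,000 < $325,000 → not met
8. condition 'processes catch onboard' holds; fire-extinguisher inspection 39 days ago vs limit 30 → not met
9. crew with marine safety training 3 < 5 → not met
Not met: 1, 4, 5, 6, 7, 8, 9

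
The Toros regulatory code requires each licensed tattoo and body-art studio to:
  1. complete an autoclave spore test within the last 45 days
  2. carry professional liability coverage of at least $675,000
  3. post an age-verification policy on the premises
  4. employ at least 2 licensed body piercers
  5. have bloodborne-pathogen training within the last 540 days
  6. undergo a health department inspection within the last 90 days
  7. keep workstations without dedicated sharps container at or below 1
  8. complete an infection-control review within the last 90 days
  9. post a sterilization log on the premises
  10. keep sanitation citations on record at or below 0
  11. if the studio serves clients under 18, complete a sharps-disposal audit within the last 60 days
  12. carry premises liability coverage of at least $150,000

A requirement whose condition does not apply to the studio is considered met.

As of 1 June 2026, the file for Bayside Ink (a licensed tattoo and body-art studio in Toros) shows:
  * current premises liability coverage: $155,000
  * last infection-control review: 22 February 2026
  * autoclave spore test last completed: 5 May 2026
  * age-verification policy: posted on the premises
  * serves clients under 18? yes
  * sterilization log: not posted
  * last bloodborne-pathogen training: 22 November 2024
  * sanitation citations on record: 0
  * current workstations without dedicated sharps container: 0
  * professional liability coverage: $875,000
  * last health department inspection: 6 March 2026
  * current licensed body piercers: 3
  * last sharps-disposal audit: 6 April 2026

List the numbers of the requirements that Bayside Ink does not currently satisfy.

5, 8, 9

1. autoclave spore test 27 days ago vs limit 45 → met
2. professional liability coverage $875,000 ≥ $675,000 → met
3. age-verification policy present → met
4. licensed body piercers 3 ≥ 2 → met
5. bloodborne-pathogen training 556 days ago vs limit 540 → not met
6. health department inspection 87 days ago vs limit 90 → met
7. workstations without dedicated sharps container 0 ≤ 1 → met
8. infection-control review 99 days ago vs limit 90 → not met
9. sterilization log absent → not met
10. sanitation citations on record 0 ≤ 0 → met
11. condition 'serves clients under 18' holds; sharps-disposal audit 56 days ago vs limit 60 → met
12. premises liability coverage $155,000 ≥ $150,000 → met
Not met: 5, 8, 9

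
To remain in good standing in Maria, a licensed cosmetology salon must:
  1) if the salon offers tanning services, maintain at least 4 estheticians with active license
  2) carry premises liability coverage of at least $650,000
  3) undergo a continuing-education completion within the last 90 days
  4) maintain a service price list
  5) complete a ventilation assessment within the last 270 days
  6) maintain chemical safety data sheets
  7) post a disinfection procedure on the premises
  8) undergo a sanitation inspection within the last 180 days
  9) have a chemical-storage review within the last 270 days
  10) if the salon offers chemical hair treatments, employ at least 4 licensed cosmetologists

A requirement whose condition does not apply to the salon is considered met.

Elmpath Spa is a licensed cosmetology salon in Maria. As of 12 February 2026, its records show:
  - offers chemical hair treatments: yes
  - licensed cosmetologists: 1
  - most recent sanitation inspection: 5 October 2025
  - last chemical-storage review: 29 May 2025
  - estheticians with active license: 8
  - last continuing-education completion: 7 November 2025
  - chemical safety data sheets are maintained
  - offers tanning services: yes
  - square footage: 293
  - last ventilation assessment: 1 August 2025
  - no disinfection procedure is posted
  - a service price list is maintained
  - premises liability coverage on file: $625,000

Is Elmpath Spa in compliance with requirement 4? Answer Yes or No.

4. service price list present → met

Yes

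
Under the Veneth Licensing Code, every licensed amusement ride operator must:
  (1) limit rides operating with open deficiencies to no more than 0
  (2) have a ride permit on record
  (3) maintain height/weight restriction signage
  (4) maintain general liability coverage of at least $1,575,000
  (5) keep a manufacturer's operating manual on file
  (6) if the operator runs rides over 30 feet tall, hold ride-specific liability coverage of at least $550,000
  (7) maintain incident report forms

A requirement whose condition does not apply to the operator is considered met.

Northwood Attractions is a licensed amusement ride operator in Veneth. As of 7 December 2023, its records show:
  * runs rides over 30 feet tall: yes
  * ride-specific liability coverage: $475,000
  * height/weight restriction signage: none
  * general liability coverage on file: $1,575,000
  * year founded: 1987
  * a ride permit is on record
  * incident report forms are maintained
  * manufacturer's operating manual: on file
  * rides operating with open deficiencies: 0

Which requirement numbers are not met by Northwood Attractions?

3, 6

1. rides operating with open deficiencies 0 ≤ 0 → met
2. ride permit present → met
3. height/weight restriction signage absent → not met
4. general liability coverage $1,575,000 ≥ $1,575,000 → met
5. manufacturer's operating manual present → met
6. condition 'runs rides over 30 feet tall' holds; ride-specific liability coverage $475,000 < $550,000 → not met
7. incident report forms present → met
Not met: 3, 6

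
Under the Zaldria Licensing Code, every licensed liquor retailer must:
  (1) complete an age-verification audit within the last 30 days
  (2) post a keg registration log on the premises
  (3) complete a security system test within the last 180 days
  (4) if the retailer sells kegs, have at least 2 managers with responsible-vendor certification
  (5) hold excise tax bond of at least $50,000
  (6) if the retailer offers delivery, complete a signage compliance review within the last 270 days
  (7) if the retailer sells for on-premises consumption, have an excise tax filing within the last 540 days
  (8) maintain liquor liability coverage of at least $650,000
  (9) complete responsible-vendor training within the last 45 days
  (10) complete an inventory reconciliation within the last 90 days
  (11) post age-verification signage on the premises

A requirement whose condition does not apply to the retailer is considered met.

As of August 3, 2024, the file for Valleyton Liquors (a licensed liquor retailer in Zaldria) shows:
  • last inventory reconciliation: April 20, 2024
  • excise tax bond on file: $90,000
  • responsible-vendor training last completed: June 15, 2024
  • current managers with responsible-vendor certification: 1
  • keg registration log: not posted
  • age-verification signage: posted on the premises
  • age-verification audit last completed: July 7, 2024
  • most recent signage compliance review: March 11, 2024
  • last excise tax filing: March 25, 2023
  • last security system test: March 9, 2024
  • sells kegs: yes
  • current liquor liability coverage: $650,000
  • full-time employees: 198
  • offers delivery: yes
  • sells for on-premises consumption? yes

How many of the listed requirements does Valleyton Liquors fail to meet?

4

1. age-verification audit 27 days ago vs limit 30 → met
2. keg registration log absent → not met
3. security system test 147 days ago vs limit 180 → met
4. condition 'sells kegs' holds; managers with responsible-vendor certification 1 < 2 → not met
5. excise tax bond $90,000 ≥ $50,000 → met
6. condition 'offers delivery' holds; signage compliance review 145 days ago vs limit 270 → met
7. condition 'sells for on-premises consumption' holds; excise tax filing 497 days ago vs limit 540 → met
8. liquor liability coverage $650,000 ≥ $650,000 → met
9. responsible-vendor training 49 days ago vs limit 45 → not met
10. inventory reconciliation 105 days ago vs limit 90 → not met
11. age-verification signage present → met
Not met: 4 of 11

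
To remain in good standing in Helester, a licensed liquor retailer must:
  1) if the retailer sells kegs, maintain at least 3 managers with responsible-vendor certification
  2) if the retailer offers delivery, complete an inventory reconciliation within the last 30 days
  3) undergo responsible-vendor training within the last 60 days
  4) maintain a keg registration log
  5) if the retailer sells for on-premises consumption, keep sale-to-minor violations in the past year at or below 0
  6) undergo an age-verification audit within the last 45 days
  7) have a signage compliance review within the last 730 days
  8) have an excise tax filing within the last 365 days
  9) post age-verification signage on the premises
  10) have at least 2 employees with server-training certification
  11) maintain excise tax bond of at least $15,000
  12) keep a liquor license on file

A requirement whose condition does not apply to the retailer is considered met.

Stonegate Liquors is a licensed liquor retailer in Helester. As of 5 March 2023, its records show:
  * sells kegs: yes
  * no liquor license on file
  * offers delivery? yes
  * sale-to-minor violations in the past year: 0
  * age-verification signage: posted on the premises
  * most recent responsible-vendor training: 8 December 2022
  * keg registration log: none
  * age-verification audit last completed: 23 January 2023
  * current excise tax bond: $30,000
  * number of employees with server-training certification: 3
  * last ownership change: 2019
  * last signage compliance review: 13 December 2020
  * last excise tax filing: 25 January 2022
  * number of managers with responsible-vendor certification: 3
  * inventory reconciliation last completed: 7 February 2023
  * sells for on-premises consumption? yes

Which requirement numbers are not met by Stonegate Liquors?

1. condition 'sells kegs' holds; managers with responsible-vendor certification 3 ≥ 3 → met
2. condition 'offers delivery' holds; inventory reconciliation 26 days ago vs limit 30 → met
3. responsible-vendor training 87 days ago vs limit 60 → not met
4. keg registration log absent → not met
5. condition 'sells for on-premises consumption' holds; sale-to-minor violations in the past year 0 ≤ 0 → met
6. age-verification audit 41 days ago vs limit 45 → met
7. signage compliance review 812 days ago vs limit 730 → not met
8. excise tax filing 404 days ago vs limit 365 → not met
9. age-verification signage present → met
10. employees with server-training certification 3 ≥ 2 → met
11. excise tax bond $30,000 ≥ $15,000 → met
12. liquor license absent → not met
Not met: 3, 4, 7, 8, 12

3, 4, 7, 8, 12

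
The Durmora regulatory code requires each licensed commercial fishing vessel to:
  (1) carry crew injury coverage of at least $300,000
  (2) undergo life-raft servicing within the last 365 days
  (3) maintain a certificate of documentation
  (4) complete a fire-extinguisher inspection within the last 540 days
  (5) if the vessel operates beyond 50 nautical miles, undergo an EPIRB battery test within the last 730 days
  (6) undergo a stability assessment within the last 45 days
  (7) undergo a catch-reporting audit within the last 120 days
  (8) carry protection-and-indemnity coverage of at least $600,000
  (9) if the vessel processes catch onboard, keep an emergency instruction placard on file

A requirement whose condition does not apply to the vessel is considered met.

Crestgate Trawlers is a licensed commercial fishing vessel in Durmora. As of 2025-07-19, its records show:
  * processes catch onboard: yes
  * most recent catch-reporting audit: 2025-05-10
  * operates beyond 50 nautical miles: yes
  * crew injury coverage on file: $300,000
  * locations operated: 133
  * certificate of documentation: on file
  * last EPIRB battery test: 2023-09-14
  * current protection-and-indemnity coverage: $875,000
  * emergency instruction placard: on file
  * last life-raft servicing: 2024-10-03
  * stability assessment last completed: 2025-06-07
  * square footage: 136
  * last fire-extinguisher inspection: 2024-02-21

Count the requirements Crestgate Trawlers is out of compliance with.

0

1. crew injury coverage $300,000 ≥ $300,000 → met
2. life-raft servicing 289 days ago vs limit 365 → met
3. certificate of documentation present → met
4. fire-extinguisher inspection 514 days ago vs limit 540 → met
5. condition 'operates beyond 50 nautical miles' holds; EPIRB battery test 674 days ago vs limit 730 → met
6. stability assessment 42 days ago vs limit 45 → met
7. catch-reporting audit 70 days ago vs limit 120 → met
8. protection-and-indemnity coverage $875,000 ≥ $600,000 → met
9. condition 'processes catch onboard' holds; emergency instruction placard present → met
Not met: 0 of 9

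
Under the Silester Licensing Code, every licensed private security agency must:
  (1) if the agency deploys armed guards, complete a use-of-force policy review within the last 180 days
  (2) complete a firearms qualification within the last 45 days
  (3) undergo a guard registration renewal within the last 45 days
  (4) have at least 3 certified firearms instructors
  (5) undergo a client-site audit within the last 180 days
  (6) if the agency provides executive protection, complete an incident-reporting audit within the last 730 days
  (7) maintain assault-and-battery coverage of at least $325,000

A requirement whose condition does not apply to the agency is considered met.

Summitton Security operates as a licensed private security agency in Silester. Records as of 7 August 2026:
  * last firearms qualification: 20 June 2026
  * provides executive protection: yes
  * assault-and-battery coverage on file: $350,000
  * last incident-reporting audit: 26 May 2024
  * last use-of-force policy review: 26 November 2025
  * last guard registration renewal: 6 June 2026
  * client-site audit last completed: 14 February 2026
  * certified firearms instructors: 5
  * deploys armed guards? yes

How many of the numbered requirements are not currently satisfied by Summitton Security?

1. condition 'deploys armed guards' holds; use-of-force policy review 254 days ago vs limit 180 → not met
2. firearms qualification 48 days ago vs limit 45 → not met
3. guard registration renewal 62 days ago vs limit 45 → not met
4. certified firearms instructors 5 ≥ 3 → met
5. client-site audit 174 days ago vs limit 180 → met
6. condition 'provides executive protection' holds; incident-reporting audit 803 days ago vs limit 730 → not met
7. assault-and-battery coverage $350,000 ≥ $325,000 → met
Not met: 4 of 7

4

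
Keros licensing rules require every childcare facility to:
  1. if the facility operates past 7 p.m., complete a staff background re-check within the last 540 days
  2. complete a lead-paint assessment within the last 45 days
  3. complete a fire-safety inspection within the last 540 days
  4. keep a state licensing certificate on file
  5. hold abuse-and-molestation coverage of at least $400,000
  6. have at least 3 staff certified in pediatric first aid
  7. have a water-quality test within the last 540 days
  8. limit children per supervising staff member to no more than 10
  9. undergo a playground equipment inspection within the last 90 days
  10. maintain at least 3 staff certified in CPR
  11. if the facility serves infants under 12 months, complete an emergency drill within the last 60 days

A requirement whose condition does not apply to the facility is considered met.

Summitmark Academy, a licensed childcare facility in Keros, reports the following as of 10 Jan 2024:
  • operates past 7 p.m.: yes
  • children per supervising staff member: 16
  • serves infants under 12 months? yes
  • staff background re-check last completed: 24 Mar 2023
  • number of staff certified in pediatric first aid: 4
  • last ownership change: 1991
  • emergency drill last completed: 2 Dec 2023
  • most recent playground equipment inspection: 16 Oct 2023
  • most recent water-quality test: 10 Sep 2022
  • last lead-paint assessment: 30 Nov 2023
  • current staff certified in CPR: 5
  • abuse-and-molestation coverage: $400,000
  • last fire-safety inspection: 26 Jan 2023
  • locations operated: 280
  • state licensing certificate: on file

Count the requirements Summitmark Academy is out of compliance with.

1. condition 'operates past 7 p.m.' holds; staff background re-check 292 days ago vs limit 540 → met
2. lead-paint assessment 41 days ago vs limit 45 → met
3. fire-safety inspection 349 days ago vs limit 540 → met
4. state licensing certificate present → met
5. abuse-and-molestation coverage $400,000 ≥ $400,000 → met
6. staff certified in pediatric first aid 4 ≥ 3 → met
7. water-quality test 487 days ago vs limit 540 → met
8. children per supervising staff member 16 > 10 → not met
9. playground equipment inspection 86 days ago vs limit 90 → met
10. staff certified in CPR 5 ≥ 3 → met
11. condition 'serves infants under 12 months' holds; emergency drill 39 days ago vs limit 60 → met
Not met: 1 of 11

1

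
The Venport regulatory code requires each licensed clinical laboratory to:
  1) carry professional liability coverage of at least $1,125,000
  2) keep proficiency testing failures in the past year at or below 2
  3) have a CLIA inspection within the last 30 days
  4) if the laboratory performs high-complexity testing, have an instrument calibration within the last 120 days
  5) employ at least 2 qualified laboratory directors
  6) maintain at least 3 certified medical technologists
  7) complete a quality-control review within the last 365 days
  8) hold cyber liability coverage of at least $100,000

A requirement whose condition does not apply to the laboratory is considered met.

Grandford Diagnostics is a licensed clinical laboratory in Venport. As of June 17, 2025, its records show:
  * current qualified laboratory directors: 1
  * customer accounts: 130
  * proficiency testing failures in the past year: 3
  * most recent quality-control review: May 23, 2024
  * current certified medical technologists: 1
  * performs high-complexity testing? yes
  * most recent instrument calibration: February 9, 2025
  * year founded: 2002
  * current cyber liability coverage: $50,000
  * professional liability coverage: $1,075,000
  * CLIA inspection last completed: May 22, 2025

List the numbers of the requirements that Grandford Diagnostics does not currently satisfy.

1, 2, 4, 5, 6, 7, 8

1. professional liability coverage $1,075,000 < $1,125,000 → not met
2. proficiency testing failures in the past year 3 > 2 → not met
3. CLIA inspection 26 days ago vs limit 30 → met
4. condition 'performs high-complexity testing' holds; instrument calibration 128 days ago vs limit 120 → not met
5. qualified laboratory directors 1 < 2 → not met
6. certified medical technologists 1 < 3 → not met
7. quality-control review 390 days ago vs limit 365 → not met
8. cyber liability coverage $50,000 < $100,000 → not met
Not met: 1, 2, 4, 5, 6, 7, 8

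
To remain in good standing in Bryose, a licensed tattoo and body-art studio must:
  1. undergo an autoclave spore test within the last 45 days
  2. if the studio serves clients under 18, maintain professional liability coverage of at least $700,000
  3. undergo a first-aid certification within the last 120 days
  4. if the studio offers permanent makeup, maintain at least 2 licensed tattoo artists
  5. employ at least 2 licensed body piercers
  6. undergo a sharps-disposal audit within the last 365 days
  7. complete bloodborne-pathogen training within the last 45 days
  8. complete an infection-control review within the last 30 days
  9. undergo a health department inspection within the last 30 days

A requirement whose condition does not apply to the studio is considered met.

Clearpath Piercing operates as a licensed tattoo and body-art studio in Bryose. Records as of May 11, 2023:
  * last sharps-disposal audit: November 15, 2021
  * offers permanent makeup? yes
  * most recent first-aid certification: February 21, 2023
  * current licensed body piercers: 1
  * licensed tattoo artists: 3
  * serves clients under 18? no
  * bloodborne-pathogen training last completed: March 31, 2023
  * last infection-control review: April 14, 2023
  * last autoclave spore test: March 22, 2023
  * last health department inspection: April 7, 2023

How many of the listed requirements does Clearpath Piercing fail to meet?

4

1. autoclave spore test 50 days ago vs limit 45 → not met
2. condition 'serves clients under 18' does not hold → requirement n/a → met
3. first-aid certification 79 days ago vs limit 120 → met
4. condition 'offers permanent makeup' holds; licensed tattoo artists 3 ≥ 2 → met
5. licensed body piercers 1 < 2 → not met
6. sharps-disposal audit 542 days ago vs limit 365 → not met
7. bloodborne-pathogen training 41 days ago vs limit 45 → met
8. infection-control review 27 days ago vs limit 30 → met
9. health department inspection 34 days ago vs limit 30 → not met
Not met: 4 of 9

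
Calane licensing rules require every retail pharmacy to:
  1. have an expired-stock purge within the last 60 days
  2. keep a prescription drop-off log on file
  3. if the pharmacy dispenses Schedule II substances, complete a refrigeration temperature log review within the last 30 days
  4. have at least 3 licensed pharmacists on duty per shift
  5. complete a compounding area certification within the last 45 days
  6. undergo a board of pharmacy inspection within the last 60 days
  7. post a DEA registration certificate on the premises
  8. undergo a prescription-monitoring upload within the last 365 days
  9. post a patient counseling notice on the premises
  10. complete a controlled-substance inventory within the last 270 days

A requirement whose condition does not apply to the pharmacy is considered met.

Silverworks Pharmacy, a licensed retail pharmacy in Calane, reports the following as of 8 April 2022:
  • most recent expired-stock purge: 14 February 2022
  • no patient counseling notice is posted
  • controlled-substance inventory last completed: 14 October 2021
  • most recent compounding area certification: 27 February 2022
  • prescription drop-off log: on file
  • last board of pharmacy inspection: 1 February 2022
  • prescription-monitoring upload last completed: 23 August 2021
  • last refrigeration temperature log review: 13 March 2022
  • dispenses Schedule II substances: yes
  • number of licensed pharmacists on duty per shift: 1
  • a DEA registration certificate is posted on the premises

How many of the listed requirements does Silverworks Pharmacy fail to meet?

3

1. expired-stock purge 53 days ago vs limit 60 → met
2. prescription drop-off log present → met
3. condition 'dispenses Schedule II substances' holds; refrigeration temperature log review 26 days ago vs limit 30 → met
4. licensed pharmacists on duty per shift 1 < 3 → not met
5. compounding area certification 40 days ago vs limit 45 → met
6. board of pharmacy inspection 66 days ago vs limit 60 → not met
7. DEA registration certificate present → met
8. prescription-monitoring upload 228 days ago vs limit 365 → met
9. patient counseling notice absent → not met
10. controlled-substance inventory 176 days ago vs limit 270 → met
Not met: 3 of 10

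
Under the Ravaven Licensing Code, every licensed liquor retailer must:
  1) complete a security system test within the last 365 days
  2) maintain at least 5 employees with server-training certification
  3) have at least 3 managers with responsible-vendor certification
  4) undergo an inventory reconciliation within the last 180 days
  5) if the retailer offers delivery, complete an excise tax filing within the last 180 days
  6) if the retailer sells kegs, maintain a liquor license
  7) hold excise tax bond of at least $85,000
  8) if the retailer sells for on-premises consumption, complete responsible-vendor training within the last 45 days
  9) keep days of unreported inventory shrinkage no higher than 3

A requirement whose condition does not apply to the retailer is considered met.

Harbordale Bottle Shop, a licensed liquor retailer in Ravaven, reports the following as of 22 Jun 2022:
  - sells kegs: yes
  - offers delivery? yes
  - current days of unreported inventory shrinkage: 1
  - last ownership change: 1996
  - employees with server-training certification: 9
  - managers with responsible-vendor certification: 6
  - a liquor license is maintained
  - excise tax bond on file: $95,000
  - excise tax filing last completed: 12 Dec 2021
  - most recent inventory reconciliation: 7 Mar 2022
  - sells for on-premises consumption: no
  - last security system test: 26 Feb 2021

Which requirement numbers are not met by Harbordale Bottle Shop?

1, 5

1. security system test 481 days ago vs limit 365 → not met
2. employees with server-training certification 9 ≥ 5 → met
3. managers with responsible-vendor certification 6 ≥ 3 → met
4. inventory reconciliation 107 days ago vs limit 180 → met
5. condition 'offers delivery' holds; excise tax filing 192 days ago vs limit 180 → not met
6. condition 'sells kegs' holds; liquor license present → met
7. excise tax bond $95,000 ≥ $85,000 → met
8. condition 'sells for on-premises consumption' does not hold → requirement n/a → met
9. days of unreported inventory shrinkage 1 ≤ 3 → met
Not met: 1, 5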